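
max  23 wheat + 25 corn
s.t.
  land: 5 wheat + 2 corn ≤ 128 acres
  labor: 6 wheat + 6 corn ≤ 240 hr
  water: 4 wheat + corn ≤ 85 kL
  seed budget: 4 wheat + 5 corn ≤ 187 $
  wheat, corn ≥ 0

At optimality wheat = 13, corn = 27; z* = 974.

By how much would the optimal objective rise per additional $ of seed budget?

Binding: labor and seed budget. Non-binding: land (9 unused), water (6 unused).
Slack constraints have shadow price 0 (complementary slackness).
Dual feasibility on the basic columns requires 6·y_labor + 4·y_seed budget = 23, 6·y_labor + 5·y_seed budget = 25.
→ y_labor = 2.5 and y_seed budget = 2.
Shadow price of seed budget = 2.

2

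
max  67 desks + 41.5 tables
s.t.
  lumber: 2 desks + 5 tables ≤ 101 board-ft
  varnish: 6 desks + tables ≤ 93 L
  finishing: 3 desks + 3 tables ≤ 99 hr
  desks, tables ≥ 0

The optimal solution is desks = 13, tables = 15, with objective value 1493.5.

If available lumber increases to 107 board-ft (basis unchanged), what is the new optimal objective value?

Binding: lumber and varnish. Non-binding: finishing (15 unused).
Since finishing is not tight, its dual is 0.
The binding rows give the dual system: 2·y_lumber + 6·y_varnish = 67 and 5·y_lumber + 1·y_varnish = 41.5.
→ y_lumber = 6.5 and y_varnish = 9.
Δz = y_lumber·Δb = 6.5 × (6) = 39, so new z* = 1493.5 + 39 = 1532.5.

1532.5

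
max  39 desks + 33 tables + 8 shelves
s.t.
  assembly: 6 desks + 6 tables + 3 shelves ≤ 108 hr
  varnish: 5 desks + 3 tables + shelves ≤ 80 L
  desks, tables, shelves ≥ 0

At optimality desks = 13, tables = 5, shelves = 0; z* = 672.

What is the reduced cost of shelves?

-7

Check each constraint at x*: assembly 108/108 (tight); varnish 80/80 (tight).
Dual feasibility on the basic columns requires 6·y_assembly + 5·y_varnish = 39, 6·y_assembly + 3·y_varnish = 33.
→ y_assembly = 4 and y_varnish = 3.
Reduced cost of shelves: c₃ − yᵀa₃ = 8 − (4·3 + 3·1) = 8 − 15 = -7.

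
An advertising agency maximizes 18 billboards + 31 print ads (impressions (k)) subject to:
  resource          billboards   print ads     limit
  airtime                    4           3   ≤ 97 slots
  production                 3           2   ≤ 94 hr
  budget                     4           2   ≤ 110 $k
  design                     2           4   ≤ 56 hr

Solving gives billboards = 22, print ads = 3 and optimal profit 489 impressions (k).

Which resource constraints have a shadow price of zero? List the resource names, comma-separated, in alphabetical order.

airtime: 97/97 (binding)
production: 72/94 (slack 22)
budget: 94/110 (slack 16)
design: 56/56 (binding)
By complementary slackness, a constraint with positive slack has shadow price 0 → budget, production.

budget, production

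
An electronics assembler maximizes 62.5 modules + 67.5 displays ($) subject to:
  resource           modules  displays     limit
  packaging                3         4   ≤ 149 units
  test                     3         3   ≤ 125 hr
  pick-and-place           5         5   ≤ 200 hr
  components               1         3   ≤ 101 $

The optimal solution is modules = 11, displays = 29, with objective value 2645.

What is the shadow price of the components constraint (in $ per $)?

Check each constraint at x*: packaging 149/149 (tight); test 120/125 (slack 5); pick-and-place 200/200 (tight); components 98/101 (slack 3).
By complementary slackness, y = 0 for the non-binding constraints.
The binding rows give the dual system: 3·y_packaging + 5·y_pick-and-place = 62.5 and 4·y_packaging + 5·y_pick-and-place = 67.5.
→ y_packaging = 5 and y_pick-and-place = 9.5.
Shadow price of components = 0.

0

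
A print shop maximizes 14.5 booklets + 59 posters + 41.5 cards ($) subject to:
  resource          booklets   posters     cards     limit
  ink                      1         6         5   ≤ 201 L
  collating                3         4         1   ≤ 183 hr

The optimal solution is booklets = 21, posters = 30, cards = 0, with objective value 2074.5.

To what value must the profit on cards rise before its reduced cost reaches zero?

44.5

At the optimum: ink uses 201 of 201 (binding); collating uses 183 of 183 (binding).
The binding rows give the dual system: 1·y_ink + 3·y_collating = 14.5 and 6·y_ink + 4·y_collating = 59.
Solving: y_ink = 8.5, y_collating = 2.
cards enters the basis when its profit ≥ yᵀa₃ = 8.5·5 + 2·1 = 44.5.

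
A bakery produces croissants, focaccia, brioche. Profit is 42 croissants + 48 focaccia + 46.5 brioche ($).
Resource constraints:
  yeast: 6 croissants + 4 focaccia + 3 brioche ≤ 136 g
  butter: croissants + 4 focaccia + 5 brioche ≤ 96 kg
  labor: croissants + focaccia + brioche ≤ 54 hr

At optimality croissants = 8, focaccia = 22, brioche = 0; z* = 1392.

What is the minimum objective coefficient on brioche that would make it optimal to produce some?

48

Check each constraint at x*: yeast 136/136 (tight); butter 96/96 (tight); labor 30/54 (slack 24).
By complementary slackness, y = 0 for the non-binding constraint.
The binding rows give the dual system: 6·y_yeast + 1·y_butter = 42 and 4·y_yeast + 4·y_butter = 48.
Solving: y_yeast = 6, y_butter = 6.
brioche enters the basis when its profit ≥ yᵀa₃ = 6·3 + 6·5 = 48.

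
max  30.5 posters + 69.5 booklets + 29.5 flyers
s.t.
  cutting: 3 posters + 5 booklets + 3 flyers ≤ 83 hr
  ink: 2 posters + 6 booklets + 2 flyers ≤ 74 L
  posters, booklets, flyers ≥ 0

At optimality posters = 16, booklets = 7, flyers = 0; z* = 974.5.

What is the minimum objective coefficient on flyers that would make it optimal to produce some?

30.5

At the optimum: cutting uses 83 of 83 (binding); ink uses 74 of 74 (binding).
From A_Bᵀ y = c: 3·y_cutting + 2·y_ink = 30.5; 5·y_cutting + 6·y_ink = 69.5.
This yields shadow prices y_cutting = 5.5, y_ink = 7.
flyers enters the basis when its profit ≥ yᵀa₃ = 5.5·3 + 7·2 = 30.5.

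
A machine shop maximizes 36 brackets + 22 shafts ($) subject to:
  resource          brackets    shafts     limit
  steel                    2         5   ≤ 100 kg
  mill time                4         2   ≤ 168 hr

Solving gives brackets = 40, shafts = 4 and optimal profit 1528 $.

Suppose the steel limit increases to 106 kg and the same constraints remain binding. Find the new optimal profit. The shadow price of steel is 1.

Δb = 6, so new z* = 1528 + (1)·(6) = 1528 + 6 = 1534.

1534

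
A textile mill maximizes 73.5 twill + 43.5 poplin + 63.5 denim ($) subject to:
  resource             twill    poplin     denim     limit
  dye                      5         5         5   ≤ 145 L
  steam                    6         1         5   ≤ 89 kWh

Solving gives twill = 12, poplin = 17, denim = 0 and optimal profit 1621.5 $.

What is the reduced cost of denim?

-4

At the optimum: dye uses 145 of 145 (binding); steam uses 89 of 89 (binding).
The binding rows give the dual system: 5·y_dye + 6·y_steam = 73.5 and 5·y_dye + 1·y_steam = 43.5.
Solving: y_dye = 7.5, y_steam = 6.
Reduced cost of denim: c₃ − yᵀa₃ = 63.5 − (7.5·5 + 6·5) = 63.5 − 67.5 = -4.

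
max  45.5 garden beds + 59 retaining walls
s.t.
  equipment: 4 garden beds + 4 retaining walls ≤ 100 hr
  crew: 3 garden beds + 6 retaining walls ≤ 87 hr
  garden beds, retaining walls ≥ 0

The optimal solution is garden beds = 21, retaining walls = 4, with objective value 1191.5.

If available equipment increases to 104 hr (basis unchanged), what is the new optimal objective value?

1223.5

Both equipment and crew are binding at x*.
Dual feasibility on the basic columns requires 4·y_equipment + 3·y_crew = 45.5, 4·y_equipment + 6·y_crew = 59.
Solving: y_equipment = 8, y_crew = 4.5.
Δz = y_equipment·Δb = 8 × (4) = 32, so new z* = 1191.5 + 32 = 1223.5.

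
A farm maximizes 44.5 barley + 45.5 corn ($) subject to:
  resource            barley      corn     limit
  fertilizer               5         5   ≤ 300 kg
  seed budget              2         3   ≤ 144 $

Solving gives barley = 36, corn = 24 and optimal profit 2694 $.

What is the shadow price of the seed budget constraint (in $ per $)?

At the optimum: fertilizer uses 300 of 300 (binding); seed budget uses 144 of 144 (binding).
From A_Bᵀ y = c: 5·y_fertilizer + 2·y_seed budget = 44.5; 5·y_fertilizer + 3·y_seed budget = 45.5.
→ y_fertilizer = 8.5 and y_seed budget = 1.
Shadow price of seed budget = 1.

1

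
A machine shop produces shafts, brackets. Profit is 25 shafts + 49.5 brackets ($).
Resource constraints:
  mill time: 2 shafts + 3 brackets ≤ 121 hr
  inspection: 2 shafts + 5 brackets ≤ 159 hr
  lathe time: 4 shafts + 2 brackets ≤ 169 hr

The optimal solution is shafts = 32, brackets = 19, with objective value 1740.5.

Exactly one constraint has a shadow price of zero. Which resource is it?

lathe time

mill time: 121/121 (binding)
inspection: 159/159 (binding)
lathe time: 166/169 (slack 3)
By complementary slackness, a constraint with positive slack has shadow price 0 → lathe time.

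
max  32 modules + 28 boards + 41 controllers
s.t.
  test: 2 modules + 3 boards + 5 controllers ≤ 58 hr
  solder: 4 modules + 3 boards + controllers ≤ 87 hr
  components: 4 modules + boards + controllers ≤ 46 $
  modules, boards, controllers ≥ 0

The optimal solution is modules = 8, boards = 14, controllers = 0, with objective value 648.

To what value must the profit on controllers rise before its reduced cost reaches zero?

44

Check each constraint at x*: test 58/58 (tight); solder 74/87 (slack 13); components 46/46 (tight).
Slack constraints have shadow price 0 (complementary slackness).
Dual feasibility on the basic columns requires 2·y_test + 4·y_components = 32, 3·y_test + 1·y_components = 28.
This yields shadow prices y_test = 8, y_components = 4.
controllers enters the basis when its profit ≥ yᵀa₃ = 8·5 + 4·1 = 44.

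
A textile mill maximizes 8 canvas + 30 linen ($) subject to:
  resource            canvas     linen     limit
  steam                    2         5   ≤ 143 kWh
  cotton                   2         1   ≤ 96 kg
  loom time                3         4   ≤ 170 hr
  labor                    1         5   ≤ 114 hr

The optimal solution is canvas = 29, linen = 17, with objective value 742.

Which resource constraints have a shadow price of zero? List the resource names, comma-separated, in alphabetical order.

steam: 143/143 (binding)
cotton: 75/96 (slack 21)
loom time: 155/170 (slack 15)
labor: 114/114 (binding)
By complementary slackness, a constraint with positive slack has shadow price 0 → cotton, loom time.

cotton, loom time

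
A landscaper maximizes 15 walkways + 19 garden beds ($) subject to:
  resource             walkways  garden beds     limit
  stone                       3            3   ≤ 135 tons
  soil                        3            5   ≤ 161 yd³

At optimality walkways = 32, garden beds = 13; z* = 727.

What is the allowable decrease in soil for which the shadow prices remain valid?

Binding constraints: stone, soil. The basis is B = [[3,3],[3,5]] with det 6.
Per unit decrease in soil, x* moves by d = (0.5, -0.5).
The basis stays optimal until garden beds reaches 0; allowable decrease = 26 yd³.

26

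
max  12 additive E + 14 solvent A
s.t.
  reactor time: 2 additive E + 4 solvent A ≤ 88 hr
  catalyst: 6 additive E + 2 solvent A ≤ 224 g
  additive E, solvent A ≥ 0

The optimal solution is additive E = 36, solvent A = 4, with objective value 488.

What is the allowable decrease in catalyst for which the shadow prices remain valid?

180

Binding constraints: reactor time, catalyst. The basis is B = [[2,4],[6,2]] with det -20.
Per unit decrease in catalyst, x* moves by d = (-0.2, 0.1).
The basis stays optimal until additive E reaches 0; allowable decrease = 180 g.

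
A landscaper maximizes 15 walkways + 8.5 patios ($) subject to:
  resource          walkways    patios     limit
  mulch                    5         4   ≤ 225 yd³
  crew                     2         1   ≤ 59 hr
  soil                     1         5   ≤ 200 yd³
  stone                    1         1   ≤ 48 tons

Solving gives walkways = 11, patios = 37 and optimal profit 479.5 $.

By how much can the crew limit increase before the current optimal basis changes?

Binding constraints: crew, stone. The basis is B = [[2,1],[1,1]] with det 1.
Per unit increase in crew, x* moves by d = (1, -1).
The basis stays optimal until mulch becomes binding; allowable increase = 22 hr.

22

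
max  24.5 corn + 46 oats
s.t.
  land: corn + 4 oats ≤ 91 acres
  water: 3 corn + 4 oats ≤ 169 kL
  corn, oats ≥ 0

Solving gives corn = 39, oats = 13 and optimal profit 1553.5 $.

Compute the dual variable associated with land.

Check each constraint at x*: land 91/91 (tight); water 169/169 (tight).
From A_Bᵀ y = c: 1·y_land + 3·y_water = 24.5; 4·y_land + 4·y_water = 46.
→ y_land = 5 and y_water = 6.5.
Shadow price of land = 5.

5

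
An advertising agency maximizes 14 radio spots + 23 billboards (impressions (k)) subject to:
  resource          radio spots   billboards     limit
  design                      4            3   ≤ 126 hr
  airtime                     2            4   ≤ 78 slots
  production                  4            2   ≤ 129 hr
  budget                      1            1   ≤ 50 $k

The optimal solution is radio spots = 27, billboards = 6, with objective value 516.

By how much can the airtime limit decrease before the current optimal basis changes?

15

Binding constraints: design, airtime. The basis is B = [[4,3],[2,4]] with det 10.
Per unit decrease in airtime, x* moves by d = (0.3, -0.4).
The basis stays optimal until billboards reaches 0; allowable decrease = 15 slots.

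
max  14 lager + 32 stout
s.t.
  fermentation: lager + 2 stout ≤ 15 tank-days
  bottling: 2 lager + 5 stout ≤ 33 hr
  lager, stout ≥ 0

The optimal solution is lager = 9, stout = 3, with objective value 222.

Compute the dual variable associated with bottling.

Check each constraint at x*: fermentation 15/15 (tight); bottling 33/33 (tight).
Dual feasibility on the basic columns requires 1·y_fermentation + 2·y_bottling = 14, 2·y_fermentation + 5·y_bottling = 32.
This yields shadow prices y_fermentation = 6, y_bottling = 4.
Shadow price of bottling = 4.

4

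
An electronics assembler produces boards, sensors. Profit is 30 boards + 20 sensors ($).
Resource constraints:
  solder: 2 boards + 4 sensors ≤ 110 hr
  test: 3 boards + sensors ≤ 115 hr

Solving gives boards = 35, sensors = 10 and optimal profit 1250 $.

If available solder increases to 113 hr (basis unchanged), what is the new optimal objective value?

1259

Both solder and test are binding at x*.
The binding rows give the dual system: 2·y_solder + 3·y_test = 30 and 4·y_solder + 1·y_test = 20.
Solving: y_solder = 3, y_test = 8.
Δz = y_solder·Δb = 3 × (3) = 9, so new z* = 1250 + 9 = 1259.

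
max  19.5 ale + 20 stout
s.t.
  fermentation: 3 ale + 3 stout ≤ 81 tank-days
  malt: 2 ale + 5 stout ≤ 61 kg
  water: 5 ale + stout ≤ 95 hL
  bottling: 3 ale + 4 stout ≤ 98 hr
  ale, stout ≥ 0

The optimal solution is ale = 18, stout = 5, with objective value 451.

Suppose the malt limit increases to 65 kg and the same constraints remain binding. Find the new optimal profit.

465

Check each constraint at x*: fermentation 69/81 (slack 12); malt 61/61 (tight); water 95/95 (tight); bottling 74/98 (slack 24).
Slack constraints have shadow price 0 (complementary slackness).
From A_Bᵀ y = c: 2·y_malt + 5·y_water = 19.5; 5·y_malt + 1·y_water = 20.
→ y_malt = 3.5 and y_water = 2.5.
Δz = y_malt·Δb = 3.5 × (4) = 14, so new z* = 451 + 14 = 465.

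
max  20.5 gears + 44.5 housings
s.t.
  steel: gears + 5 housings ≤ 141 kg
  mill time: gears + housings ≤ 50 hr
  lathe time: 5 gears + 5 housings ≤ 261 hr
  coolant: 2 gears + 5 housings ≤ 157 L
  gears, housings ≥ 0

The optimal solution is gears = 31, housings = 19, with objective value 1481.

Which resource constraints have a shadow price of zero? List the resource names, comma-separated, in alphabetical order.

lathe time, steel

steel: 126/141 (slack 15)
mill time: 50/50 (binding)
lathe time: 250/261 (slack 11)
coolant: 157/157 (binding)
By complementary slackness, a constraint with positive slack has shadow price 0 → lathe time, steel.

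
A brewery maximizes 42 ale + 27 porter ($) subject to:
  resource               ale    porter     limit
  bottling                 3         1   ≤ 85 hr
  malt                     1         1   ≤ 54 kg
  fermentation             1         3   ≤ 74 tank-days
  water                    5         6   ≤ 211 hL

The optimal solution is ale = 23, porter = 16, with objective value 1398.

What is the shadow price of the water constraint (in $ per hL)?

Binding: bottling and water. Non-binding: malt (15 unused), fermentation (3 unused).
Since malt, fermentation are not tight, their duals are 0.
The binding rows give the dual system: 3·y_bottling + 5·y_water = 42 and 1·y_bottling + 6·y_water = 27.
This yields shadow prices y_bottling = 9, y_water = 3.
Shadow price of water = 3.

3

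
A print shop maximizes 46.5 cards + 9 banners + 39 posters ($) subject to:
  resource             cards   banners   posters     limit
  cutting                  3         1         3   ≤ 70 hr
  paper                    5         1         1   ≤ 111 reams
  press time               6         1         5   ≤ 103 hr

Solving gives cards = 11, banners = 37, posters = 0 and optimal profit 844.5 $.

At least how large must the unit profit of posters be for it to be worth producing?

At the optimum: cutting uses 70 of 70 (binding); paper uses 92 of 111 (slack = 19); press time uses 103 of 103 (binding).
Slack constraints have shadow price 0 (complementary slackness).
The binding rows give the dual system: 3·y_cutting + 6·y_press time = 46.5 and 1·y_cutting + 1·y_press time = 9.
This yields shadow prices y_cutting = 2.5, y_press time = 6.5.
posters enters the basis when its profit ≥ yᵀa₃ = 2.5·3 + 6.5·5 = 40.

40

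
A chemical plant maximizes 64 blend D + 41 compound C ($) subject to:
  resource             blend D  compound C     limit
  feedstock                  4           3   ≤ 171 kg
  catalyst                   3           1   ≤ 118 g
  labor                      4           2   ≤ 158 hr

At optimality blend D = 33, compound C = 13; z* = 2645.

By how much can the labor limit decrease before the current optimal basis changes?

44

Binding constraints: feedstock, labor. The basis is B = [[4,3],[4,2]] with det -4.
Per unit decrease in labor, x* moves by d = (-0.75, 1).
The basis stays optimal until blend D reaches 0; allowable decrease = 44 hr.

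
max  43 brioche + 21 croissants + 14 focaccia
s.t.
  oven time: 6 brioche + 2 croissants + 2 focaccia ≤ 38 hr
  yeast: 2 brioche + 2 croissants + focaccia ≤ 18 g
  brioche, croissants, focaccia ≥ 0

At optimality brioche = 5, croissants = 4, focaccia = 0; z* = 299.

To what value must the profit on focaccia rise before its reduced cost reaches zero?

16

Check each constraint at x*: oven time 38/38 (tight); yeast 18/18 (tight).
From A_Bᵀ y = c: 6·y_oven time + 2·y_yeast = 43; 2·y_oven time + 2·y_yeast = 21.
This yields shadow prices y_oven time = 5.5, y_yeast = 5.
focaccia enters the basis when its profit ≥ yᵀa₃ = 5.5·2 + 5·1 = 16.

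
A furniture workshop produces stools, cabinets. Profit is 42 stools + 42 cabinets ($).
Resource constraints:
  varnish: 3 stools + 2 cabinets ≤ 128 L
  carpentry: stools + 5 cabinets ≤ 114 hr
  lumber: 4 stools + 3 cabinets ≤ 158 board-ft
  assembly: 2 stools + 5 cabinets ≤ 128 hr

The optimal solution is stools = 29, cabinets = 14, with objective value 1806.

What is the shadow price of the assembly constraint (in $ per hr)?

Binding: lumber and assembly. Non-binding: varnish (13 unused), carpentry (15 unused).
Slack constraints have shadow price 0 (complementary slackness).
The binding rows give the dual system: 4·y_lumber + 2·y_assembly = 42 and 3·y_lumber + 5·y_assembly = 42.
→ y_lumber = 9 and y_assembly = 3.
Shadow price of assembly = 3.

3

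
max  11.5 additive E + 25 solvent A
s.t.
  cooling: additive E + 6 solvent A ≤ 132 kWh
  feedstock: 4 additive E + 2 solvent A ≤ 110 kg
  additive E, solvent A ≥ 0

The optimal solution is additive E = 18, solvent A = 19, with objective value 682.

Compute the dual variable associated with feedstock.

2

At the optimum: cooling uses 132 of 132 (binding); feedstock uses 110 of 110 (binding).
The binding rows give the dual system: 1·y_cooling + 4·y_feedstock = 11.5 and 6·y_cooling + 2·y_feedstock = 25.
Solving: y_cooling = 3.5, y_feedstock = 2.
Shadow price of feedstock = 2.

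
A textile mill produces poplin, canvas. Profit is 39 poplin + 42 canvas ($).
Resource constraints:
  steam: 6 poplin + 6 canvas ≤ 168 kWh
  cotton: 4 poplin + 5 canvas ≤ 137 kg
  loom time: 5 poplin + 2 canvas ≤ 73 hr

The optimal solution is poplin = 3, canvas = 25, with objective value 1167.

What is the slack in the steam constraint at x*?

0

steam used = 6·3 + 6·25 = 168; slack = 168 − 168 = 0.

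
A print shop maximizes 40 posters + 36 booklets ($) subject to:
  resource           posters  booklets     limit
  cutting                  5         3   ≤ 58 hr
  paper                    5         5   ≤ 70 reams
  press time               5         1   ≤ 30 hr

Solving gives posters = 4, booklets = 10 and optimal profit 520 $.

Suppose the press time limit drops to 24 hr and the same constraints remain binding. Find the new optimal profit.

Binding: paper and press time. Non-binding: cutting (8 unused).
Slack constraints have shadow price 0 (complementary slackness).
Dual feasibility on the basic columns requires 5·y_paper + 5·y_press time = 40, 5·y_paper + 1·y_press time = 36.
Solving: y_paper = 7, y_press time = 1.
Δz = y_press time·Δb = 1 × (-6) = -6, so new z* = 520 − 6 = 514.

514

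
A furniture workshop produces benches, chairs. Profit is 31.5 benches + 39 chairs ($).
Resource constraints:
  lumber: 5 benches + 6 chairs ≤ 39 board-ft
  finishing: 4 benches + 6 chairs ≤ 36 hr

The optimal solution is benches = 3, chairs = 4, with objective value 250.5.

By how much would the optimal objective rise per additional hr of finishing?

1

Check each constraint at x*: lumber 39/39 (tight); finishing 36/36 (tight).
Dual feasibility on the basic columns requires 5·y_lumber + 4·y_finishing = 31.5, 6·y_lumber + 6·y_finishing = 39.
Solving: y_lumber = 5.5, y_finishing = 1.
Shadow price of finishing = 1.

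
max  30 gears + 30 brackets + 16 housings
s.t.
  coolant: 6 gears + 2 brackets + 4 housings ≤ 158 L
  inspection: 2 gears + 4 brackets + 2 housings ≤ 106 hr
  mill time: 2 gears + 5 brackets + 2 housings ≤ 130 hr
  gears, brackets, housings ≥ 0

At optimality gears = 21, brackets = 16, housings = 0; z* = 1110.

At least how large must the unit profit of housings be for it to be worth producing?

At the optimum: coolant uses 158 of 158 (binding); inspection uses 106 of 106 (binding); mill time uses 122 of 130 (slack = 8).
Since mill time is not tight, its dual is 0.
Dual feasibility on the basic columns requires 6·y_coolant + 2·y_inspection = 30, 2·y_coolant + 4·y_inspection = 30.
This yields shadow prices y_coolant = 3, y_inspection = 6.
housings enters the basis when its profit ≥ yᵀa₃ = 3·4 + 6·2 = 24.

24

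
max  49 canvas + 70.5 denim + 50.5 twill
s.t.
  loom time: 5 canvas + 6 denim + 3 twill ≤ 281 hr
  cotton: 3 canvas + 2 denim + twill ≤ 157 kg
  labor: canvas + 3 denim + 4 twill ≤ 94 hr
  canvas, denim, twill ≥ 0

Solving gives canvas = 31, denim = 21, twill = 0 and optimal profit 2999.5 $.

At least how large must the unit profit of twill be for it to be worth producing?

At the optimum: loom time uses 281 of 281 (binding); cotton uses 135 of 157 (slack = 22); labor uses 94 of 94 (binding).
Slack constraints have shadow price 0 (complementary slackness).
The binding rows give the dual system: 5·y_loom time + 1·y_labor = 49 and 6·y_loom time + 3·y_labor = 70.5.
This yields shadow prices y_loom time = 8.5, y_labor = 6.5.
twill enters the basis when its profit ≥ yᵀa₃ = 8.5·3 + 6.5·4 = 51.5.

51.5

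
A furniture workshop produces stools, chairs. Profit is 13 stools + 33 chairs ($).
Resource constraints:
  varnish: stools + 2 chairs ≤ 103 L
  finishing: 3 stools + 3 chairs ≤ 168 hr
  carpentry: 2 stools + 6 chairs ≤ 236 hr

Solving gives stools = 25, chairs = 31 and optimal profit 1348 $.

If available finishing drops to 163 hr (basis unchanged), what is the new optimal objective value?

1343

Binding: finishing and carpentry. Non-binding: varnish (16 unused).
By complementary slackness, y = 0 for the non-binding constraint.
From A_Bᵀ y = c: 3·y_finishing + 2·y_carpentry = 13; 3·y_finishing + 6·y_carpentry = 33.
This yields shadow prices y_finishing = 1, y_carpentry = 5.
Δz = y_finishing·Δb = 1 × (-5) = -5, so new z* = 1348 − 5 = 1343.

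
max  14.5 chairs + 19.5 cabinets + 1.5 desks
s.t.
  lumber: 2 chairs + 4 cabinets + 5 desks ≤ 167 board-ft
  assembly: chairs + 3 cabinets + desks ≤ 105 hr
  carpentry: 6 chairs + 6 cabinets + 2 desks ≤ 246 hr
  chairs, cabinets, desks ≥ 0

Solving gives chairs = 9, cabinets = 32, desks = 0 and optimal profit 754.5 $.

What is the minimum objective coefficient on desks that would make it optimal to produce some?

6.5

At the optimum: lumber uses 146 of 167 (slack = 21); assembly uses 105 of 105 (binding); carpentry uses 246 of 246 (binding).
By complementary slackness, y = 0 for the non-binding constraint.
From A_Bᵀ y = c: 1·y_assembly + 6·y_carpentry = 14.5; 3·y_assembly + 6·y_carpentry = 19.5.
→ y_assembly = 2.5 and y_carpentry = 2.
desks enters the basis when its profit ≥ yᵀa₃ = 2.5·1 + 2·2 = 6.5.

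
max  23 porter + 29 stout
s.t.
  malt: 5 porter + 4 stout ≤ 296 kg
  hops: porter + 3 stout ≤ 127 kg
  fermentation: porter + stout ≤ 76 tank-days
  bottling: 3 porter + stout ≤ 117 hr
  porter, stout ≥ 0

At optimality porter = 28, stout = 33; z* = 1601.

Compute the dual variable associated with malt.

Check each constraint at x*: malt 272/296 (slack 24); hops 127/127 (tight); fermentation 61/76 (slack 15); bottling 117/117 (tight).
By complementary slackness, y = 0 for the non-binding constraints.
The binding rows give the dual system: 1·y_hops + 3·y_bottling = 23 and 3·y_hops + 1·y_bottling = 29.
This yields shadow prices y_hops = 8, y_bottling = 5.
Shadow price of malt = 0.

0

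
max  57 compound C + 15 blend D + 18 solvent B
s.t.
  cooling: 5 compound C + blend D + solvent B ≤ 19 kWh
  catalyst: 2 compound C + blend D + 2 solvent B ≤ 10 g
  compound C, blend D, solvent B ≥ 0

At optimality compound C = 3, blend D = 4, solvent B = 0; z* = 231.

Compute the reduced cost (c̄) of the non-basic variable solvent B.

-3

Check each constraint at x*: cooling 19/19 (tight); catalyst 10/10 (tight).
From A_Bᵀ y = c: 5·y_cooling + 2·y_catalyst = 57; 1·y_cooling + 1·y_catalyst = 15.
This yields shadow prices y_cooling = 9, y_catalyst = 6.
Reduced cost of solvent B: c₃ − yᵀa₃ = 18 − (9·1 + 6·2) = 18 − 21 = -3.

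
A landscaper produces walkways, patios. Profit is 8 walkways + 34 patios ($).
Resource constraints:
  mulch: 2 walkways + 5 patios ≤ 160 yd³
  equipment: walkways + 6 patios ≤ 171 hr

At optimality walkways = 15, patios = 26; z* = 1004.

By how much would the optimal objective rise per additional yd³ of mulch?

2

At the optimum: mulch uses 160 of 160 (binding); equipment uses 171 of 171 (binding).
Dual feasibility on the basic columns requires 2·y_mulch + 1·y_equipment = 8, 5·y_mulch + 6·y_equipment = 34.
Solving: y_mulch = 2, y_equipment = 4.
Shadow price of mulch = 2.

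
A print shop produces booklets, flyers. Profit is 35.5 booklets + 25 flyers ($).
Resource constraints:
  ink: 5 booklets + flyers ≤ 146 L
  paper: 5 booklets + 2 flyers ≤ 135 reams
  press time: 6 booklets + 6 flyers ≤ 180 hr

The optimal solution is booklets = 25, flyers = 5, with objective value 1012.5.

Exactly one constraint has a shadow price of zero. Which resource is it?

ink

ink: 130/146 (slack 16)
paper: 135/135 (binding)
press time: 180/180 (binding)
By complementary slackness, a constraint with positive slack has shadow price 0 → ink.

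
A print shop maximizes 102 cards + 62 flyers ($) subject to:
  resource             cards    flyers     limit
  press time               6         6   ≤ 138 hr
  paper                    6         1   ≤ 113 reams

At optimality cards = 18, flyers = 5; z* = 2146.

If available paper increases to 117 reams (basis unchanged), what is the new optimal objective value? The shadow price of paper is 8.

2178

Δb = 4, so new z* = 2146 + (8)·(4) = 2146 + 32 = 2178.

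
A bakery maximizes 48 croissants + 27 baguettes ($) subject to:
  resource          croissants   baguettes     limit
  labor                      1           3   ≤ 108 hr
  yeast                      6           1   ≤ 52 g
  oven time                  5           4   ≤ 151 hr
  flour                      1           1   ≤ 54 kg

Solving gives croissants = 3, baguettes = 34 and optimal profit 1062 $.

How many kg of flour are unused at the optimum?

17

flour used = 1·3 + 1·34 = 37; slack = 54 − 37 = 17.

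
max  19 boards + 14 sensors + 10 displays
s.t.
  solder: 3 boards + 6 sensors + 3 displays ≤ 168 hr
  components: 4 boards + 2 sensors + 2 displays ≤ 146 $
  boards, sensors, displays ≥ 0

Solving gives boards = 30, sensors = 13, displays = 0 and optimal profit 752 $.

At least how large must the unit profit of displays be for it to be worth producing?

11

At the optimum: solder uses 168 of 168 (binding); components uses 146 of 146 (binding).
The binding rows give the dual system: 3·y_solder + 4·y_components = 19 and 6·y_solder + 2·y_components = 14.
→ y_solder = 1 and y_components = 4.
displays enters the basis when its profit ≥ yᵀa₃ = 1·3 + 4·2 = 11.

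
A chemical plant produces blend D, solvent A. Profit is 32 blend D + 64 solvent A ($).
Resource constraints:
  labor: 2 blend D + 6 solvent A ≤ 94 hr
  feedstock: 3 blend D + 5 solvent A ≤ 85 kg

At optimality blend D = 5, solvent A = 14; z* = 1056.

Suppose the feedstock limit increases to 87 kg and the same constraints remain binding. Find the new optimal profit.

Check each constraint at x*: labor 94/94 (tight); feedstock 85/85 (tight).
Dual feasibility on the basic columns requires 2·y_labor + 3·y_feedstock = 32, 6·y_labor + 5·y_feedstock = 64.
Solving: y_labor = 4, y_feedstock = 8.
Δz = y_feedstock·Δb = 8 × (2) = 16, so new z* = 1056 + 16 = 1072.

1072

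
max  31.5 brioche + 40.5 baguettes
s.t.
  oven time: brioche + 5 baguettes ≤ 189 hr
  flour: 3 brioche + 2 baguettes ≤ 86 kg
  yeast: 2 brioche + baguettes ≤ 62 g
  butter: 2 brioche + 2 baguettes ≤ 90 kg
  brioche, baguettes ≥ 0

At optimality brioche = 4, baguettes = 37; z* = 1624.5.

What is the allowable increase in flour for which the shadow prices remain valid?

Binding constraints: oven time, flour. The basis is B = [[1,5],[3,2]] with det -13.
Per unit increase in flour, x* moves by d = (0.3846, -0.0769).
The basis stays optimal until butter becomes binding; allowable increase = 13 kg.

13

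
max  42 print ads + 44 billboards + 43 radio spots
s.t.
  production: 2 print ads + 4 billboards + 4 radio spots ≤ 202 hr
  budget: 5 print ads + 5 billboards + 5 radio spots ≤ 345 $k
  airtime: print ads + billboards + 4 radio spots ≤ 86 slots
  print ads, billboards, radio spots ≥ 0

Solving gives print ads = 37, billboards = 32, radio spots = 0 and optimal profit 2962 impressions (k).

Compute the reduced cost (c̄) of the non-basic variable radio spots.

Binding: production and budget. Non-binding: airtime (17 unused).
Since airtime is not tight, its dual is 0.
The binding rows give the dual system: 2·y_production + 5·y_budget = 42 and 4·y_production + 5·y_budget = 44.
→ y_production = 1 and y_budget = 8.
Reduced cost of radio spots: c₃ − yᵀa₃ = 43 − (1·4 + 8·5) = 43 − 44 = -1.

-1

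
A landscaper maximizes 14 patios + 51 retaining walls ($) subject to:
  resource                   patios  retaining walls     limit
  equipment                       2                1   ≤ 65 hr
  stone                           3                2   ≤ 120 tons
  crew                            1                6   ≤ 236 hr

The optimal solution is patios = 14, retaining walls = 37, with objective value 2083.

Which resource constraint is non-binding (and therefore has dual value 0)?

stone

equipment: 65/65 (binding)
stone: 116/120 (slack 4)
crew: 236/236 (binding)
By complementary slackness, a constraint with positive slack has shadow price 0 → stone.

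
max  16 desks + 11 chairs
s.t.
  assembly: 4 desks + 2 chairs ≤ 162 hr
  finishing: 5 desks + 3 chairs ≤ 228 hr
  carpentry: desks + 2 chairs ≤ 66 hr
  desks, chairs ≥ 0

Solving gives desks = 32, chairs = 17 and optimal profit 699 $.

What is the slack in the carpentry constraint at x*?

carpentry used = 1·32 + 2·17 = 66; slack = 66 − 66 = 0.

0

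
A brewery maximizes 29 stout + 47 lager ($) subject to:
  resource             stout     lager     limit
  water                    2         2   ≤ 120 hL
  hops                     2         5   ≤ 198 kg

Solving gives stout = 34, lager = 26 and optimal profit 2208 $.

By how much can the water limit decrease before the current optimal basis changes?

Binding constraints: water, hops. The basis is B = [[2,2],[2,5]] with det 6.
Per unit decrease in water, x* moves by d = (-0.8333, 0.3333).
The basis stays optimal until stout reaches 0; allowable decrease = 40.8 hL.

40.8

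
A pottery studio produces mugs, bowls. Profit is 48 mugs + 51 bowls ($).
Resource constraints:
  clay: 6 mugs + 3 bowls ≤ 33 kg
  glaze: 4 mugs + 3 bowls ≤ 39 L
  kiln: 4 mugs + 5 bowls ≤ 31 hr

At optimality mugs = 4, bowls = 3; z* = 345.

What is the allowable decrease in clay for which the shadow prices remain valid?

Binding constraints: clay, kiln. The basis is B = [[6,3],[4,5]] with det 18.
Per unit decrease in clay, x* moves by d = (-0.2778, 0.2222).
The basis stays optimal until mugs reaches 0; allowable decrease = 14.4 kg.

14.4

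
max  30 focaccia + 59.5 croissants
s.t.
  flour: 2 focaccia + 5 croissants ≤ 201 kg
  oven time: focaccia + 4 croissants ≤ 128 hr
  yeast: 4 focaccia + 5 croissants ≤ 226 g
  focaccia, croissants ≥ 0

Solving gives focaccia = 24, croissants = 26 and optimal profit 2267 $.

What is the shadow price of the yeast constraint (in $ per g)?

At the optimum: flour uses 178 of 201 (slack = 23); oven time uses 128 of 128 (binding); yeast uses 226 of 226 (binding).
Slack constraints have shadow price 0 (complementary slackness).
From A_Bᵀ y = c: 1·y_oven time + 4·y_yeast = 30; 4·y_oven time + 5·y_yeast = 59.5.
Solving: y_oven time = 8, y_yeast = 5.5.
Shadow price of yeast = 5.5.

5.5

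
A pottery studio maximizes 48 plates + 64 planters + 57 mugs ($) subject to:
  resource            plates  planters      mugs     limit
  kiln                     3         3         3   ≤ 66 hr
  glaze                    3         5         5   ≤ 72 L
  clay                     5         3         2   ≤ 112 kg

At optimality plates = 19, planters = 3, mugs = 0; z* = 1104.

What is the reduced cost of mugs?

Check each constraint at x*: kiln 66/66 (tight); glaze 72/72 (tight); clay 104/112 (slack 8).
By complementary slackness, y = 0 for the non-binding constraint.
The binding rows give the dual system: 3·y_kiln + 3·y_glaze = 48 and 3·y_kiln + 5·y_glaze = 64.
This yields shadow prices y_kiln = 8, y_glaze = 8.
Reduced cost of mugs: c₃ − yᵀa₃ = 57 − (8·3 + 8·5) = 57 − 64 = -7.

-7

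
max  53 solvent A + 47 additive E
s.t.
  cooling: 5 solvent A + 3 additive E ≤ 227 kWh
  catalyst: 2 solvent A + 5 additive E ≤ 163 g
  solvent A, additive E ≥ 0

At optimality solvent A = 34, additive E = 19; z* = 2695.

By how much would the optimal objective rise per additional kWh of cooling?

9

Check each constraint at x*: cooling 227/227 (tight); catalyst 163/163 (tight).
Dual feasibility on the basic columns requires 5·y_cooling + 2·y_catalyst = 53, 3·y_cooling + 5·y_catalyst = 47.
Solving: y_cooling = 9, y_catalyst = 4.
Shadow price of cooling = 9.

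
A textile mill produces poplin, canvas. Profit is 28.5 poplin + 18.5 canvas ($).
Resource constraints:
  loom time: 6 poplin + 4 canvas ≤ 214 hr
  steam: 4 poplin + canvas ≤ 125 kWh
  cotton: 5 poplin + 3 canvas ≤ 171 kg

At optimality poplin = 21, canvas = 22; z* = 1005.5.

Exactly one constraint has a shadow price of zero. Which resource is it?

steam

loom time: 214/214 (binding)
steam: 106/125 (slack 19)
cotton: 171/171 (binding)
By complementary slackness, a constraint with positive slack has shadow price 0 → steam.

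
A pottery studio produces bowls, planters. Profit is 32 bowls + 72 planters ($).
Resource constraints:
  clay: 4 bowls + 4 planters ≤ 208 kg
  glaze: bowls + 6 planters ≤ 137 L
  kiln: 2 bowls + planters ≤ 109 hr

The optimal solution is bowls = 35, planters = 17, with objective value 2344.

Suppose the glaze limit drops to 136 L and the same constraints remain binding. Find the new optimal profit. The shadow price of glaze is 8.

2336

Δb = -1, so new z* = 2344 + (8)·(-1) = 2344 − 8 = 2336.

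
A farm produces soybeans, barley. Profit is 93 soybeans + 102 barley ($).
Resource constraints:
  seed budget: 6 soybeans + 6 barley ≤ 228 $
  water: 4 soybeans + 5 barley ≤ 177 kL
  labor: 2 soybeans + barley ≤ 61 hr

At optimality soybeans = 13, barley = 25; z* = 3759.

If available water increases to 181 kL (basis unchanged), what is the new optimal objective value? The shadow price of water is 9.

Δb = 4, so new z* = 3759 + (9)·(4) = 3759 + 36 = 3795.

3795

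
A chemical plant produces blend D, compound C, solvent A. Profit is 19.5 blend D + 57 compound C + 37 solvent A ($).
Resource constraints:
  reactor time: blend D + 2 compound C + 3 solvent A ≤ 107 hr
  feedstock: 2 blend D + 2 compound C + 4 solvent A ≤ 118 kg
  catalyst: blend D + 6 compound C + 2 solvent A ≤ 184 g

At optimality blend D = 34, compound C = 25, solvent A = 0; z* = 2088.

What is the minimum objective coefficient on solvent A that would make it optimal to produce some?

Binding: feedstock and catalyst. Non-binding: reactor time (23 unused).
Slack constraints have shadow price 0 (complementary slackness).
Dual feasibility on the basic columns requires 2·y_feedstock + 1·y_catalyst = 19.5, 2·y_feedstock + 6·y_catalyst = 57.
→ y_feedstock = 6 and y_catalyst = 7.5.
solvent A enters the basis when its profit ≥ yᵀa₃ = 6·4 + 7.5·2 = 39.

39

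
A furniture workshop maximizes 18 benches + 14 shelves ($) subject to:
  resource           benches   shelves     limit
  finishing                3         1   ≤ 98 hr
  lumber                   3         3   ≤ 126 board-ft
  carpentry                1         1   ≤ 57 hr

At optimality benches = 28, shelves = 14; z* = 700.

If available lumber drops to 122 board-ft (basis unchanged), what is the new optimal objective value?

Binding: finishing and lumber. Non-binding: carpentry (15 unused).
Slack constraints have shadow price 0 (complementary slackness).
Dual feasibility on the basic columns requires 3·y_finishing + 3·y_lumber = 18, 1·y_finishing + 3·y_lumber = 14.
→ y_finishing = 2 and y_lumber = 4.
Δz = y_lumber·Δb = 4 × (-4) = -16, so new z* = 700 − 16 = 684.

684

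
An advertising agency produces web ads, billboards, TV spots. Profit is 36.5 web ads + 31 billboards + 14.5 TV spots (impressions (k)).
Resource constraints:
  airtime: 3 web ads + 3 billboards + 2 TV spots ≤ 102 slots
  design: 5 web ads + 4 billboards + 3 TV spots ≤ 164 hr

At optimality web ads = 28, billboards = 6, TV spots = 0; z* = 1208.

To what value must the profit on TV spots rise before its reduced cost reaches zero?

At the optimum: airtime uses 102 of 102 (binding); design uses 164 of 164 (binding).
Dual feasibility on the basic columns requires 3·y_airtime + 5·y_design = 36.5, 3·y_airtime + 4·y_design = 31.
This yields shadow prices y_airtime = 3, y_design = 5.5.
TV spots enters the basis when its profit ≥ yᵀa₃ = 3·2 + 5.5·3 = 22.5.

22.5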